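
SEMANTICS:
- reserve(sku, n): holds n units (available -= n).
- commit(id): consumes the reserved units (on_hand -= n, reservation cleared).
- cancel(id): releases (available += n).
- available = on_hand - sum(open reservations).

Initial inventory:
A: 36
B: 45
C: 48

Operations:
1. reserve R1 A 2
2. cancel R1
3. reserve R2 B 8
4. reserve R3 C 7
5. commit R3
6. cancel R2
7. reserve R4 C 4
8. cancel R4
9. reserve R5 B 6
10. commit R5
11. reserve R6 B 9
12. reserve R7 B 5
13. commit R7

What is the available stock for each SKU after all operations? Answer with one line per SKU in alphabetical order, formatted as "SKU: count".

Answer: A: 36
B: 25
C: 41

Derivation:
Step 1: reserve R1 A 2 -> on_hand[A=36 B=45 C=48] avail[A=34 B=45 C=48] open={R1}
Step 2: cancel R1 -> on_hand[A=36 B=45 C=48] avail[A=36 B=45 C=48] open={}
Step 3: reserve R2 B 8 -> on_hand[A=36 B=45 C=48] avail[A=36 B=37 C=48] open={R2}
Step 4: reserve R3 C 7 -> on_hand[A=36 B=45 C=48] avail[A=36 B=37 C=41] open={R2,R3}
Step 5: commit R3 -> on_hand[A=36 B=45 C=41] avail[A=36 B=37 C=41] open={R2}
Step 6: cancel R2 -> on_hand[A=36 B=45 C=41] avail[A=36 B=45 C=41] open={}
Step 7: reserve R4 C 4 -> on_hand[A=36 B=45 C=41] avail[A=36 B=45 C=37] open={R4}
Step 8: cancel R4 -> on_hand[A=36 B=45 C=41] avail[A=36 B=45 C=41] open={}
Step 9: reserve R5 B 6 -> on_hand[A=36 B=45 C=41] avail[A=36 B=39 C=41] open={R5}
Step 10: commit R5 -> on_hand[A=36 B=39 C=41] avail[A=36 B=39 C=41] open={}
Step 11: reserve R6 B 9 -> on_hand[A=36 B=39 C=41] avail[A=36 B=30 C=41] open={R6}
Step 12: reserve R7 B 5 -> on_hand[A=36 B=39 C=41] avail[A=36 B=25 C=41] open={R6,R7}
Step 13: commit R7 -> on_hand[A=36 B=34 C=41] avail[A=36 B=25 C=41] open={R6}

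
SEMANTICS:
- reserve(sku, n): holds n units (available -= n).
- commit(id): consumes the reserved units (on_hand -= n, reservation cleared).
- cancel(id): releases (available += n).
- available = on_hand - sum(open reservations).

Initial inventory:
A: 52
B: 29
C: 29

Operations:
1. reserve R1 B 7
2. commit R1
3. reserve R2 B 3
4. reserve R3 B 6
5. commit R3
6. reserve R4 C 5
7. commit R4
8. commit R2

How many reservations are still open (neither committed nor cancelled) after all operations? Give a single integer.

Step 1: reserve R1 B 7 -> on_hand[A=52 B=29 C=29] avail[A=52 B=22 C=29] open={R1}
Step 2: commit R1 -> on_hand[A=52 B=22 C=29] avail[A=52 B=22 C=29] open={}
Step 3: reserve R2 B 3 -> on_hand[A=52 B=22 C=29] avail[A=52 B=19 C=29] open={R2}
Step 4: reserve R3 B 6 -> on_hand[A=52 B=22 C=29] avail[A=52 B=13 C=29] open={R2,R3}
Step 5: commit R3 -> on_hand[A=52 B=16 C=29] avail[A=52 B=13 C=29] open={R2}
Step 6: reserve R4 C 5 -> on_hand[A=52 B=16 C=29] avail[A=52 B=13 C=24] open={R2,R4}
Step 7: commit R4 -> on_hand[A=52 B=16 C=24] avail[A=52 B=13 C=24] open={R2}
Step 8: commit R2 -> on_hand[A=52 B=13 C=24] avail[A=52 B=13 C=24] open={}
Open reservations: [] -> 0

Answer: 0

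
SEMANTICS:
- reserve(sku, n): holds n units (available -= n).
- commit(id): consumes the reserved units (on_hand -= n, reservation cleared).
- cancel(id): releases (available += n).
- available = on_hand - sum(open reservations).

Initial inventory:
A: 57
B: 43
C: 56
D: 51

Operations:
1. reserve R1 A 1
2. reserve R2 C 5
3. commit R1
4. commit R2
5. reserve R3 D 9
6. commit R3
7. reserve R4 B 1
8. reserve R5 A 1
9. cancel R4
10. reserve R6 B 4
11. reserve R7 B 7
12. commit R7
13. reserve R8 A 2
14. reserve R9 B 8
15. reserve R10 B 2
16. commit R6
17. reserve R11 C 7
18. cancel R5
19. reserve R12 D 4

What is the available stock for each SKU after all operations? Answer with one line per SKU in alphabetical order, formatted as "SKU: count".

Step 1: reserve R1 A 1 -> on_hand[A=57 B=43 C=56 D=51] avail[A=56 B=43 C=56 D=51] open={R1}
Step 2: reserve R2 C 5 -> on_hand[A=57 B=43 C=56 D=51] avail[A=56 B=43 C=51 D=51] open={R1,R2}
Step 3: commit R1 -> on_hand[A=56 B=43 C=56 D=51] avail[A=56 B=43 C=51 D=51] open={R2}
Step 4: commit R2 -> on_hand[A=56 B=43 C=51 D=51] avail[A=56 B=43 C=51 D=51] open={}
Step 5: reserve R3 D 9 -> on_hand[A=56 B=43 C=51 D=51] avail[A=56 B=43 C=51 D=42] open={R3}
Step 6: commit R3 -> on_hand[A=56 B=43 C=51 D=42] avail[A=56 B=43 C=51 D=42] open={}
Step 7: reserve R4 B 1 -> on_hand[A=56 B=43 C=51 D=42] avail[A=56 B=42 C=51 D=42] open={R4}
Step 8: reserve R5 A 1 -> on_hand[A=56 B=43 C=51 D=42] avail[A=55 B=42 C=51 D=42] open={R4,R5}
Step 9: cancel R4 -> on_hand[A=56 B=43 C=51 D=42] avail[A=55 B=43 C=51 D=42] open={R5}
Step 10: reserve R6 B 4 -> on_hand[A=56 B=43 C=51 D=42] avail[A=55 B=39 C=51 D=42] open={R5,R6}
Step 11: reserve R7 B 7 -> on_hand[A=56 B=43 C=51 D=42] avail[A=55 B=32 C=51 D=42] open={R5,R6,R7}
Step 12: commit R7 -> on_hand[A=56 B=36 C=51 D=42] avail[A=55 B=32 C=51 D=42] open={R5,R6}
Step 13: reserve R8 A 2 -> on_hand[A=56 B=36 C=51 D=42] avail[A=53 B=32 C=51 D=42] open={R5,R6,R8}
Step 14: reserve R9 B 8 -> on_hand[A=56 B=36 C=51 D=42] avail[A=53 B=24 C=51 D=42] open={R5,R6,R8,R9}
Step 15: reserve R10 B 2 -> on_hand[A=56 B=36 C=51 D=42] avail[A=53 B=22 C=51 D=42] open={R10,R5,R6,R8,R9}
Step 16: commit R6 -> on_hand[A=56 B=32 C=51 D=42] avail[A=53 B=22 C=51 D=42] open={R10,R5,R8,R9}
Step 17: reserve R11 C 7 -> on_hand[A=56 B=32 C=51 D=42] avail[A=53 B=22 C=44 D=42] open={R10,R11,R5,R8,R9}
Step 18: cancel R5 -> on_hand[A=56 B=32 C=51 D=42] avail[A=54 B=22 C=44 D=42] open={R10,R11,R8,R9}
Step 19: reserve R12 D 4 -> on_hand[A=56 B=32 C=51 D=42] avail[A=54 B=22 C=44 D=38] open={R10,R11,R12,R8,R9}

Answer: A: 54
B: 22
C: 44
D: 38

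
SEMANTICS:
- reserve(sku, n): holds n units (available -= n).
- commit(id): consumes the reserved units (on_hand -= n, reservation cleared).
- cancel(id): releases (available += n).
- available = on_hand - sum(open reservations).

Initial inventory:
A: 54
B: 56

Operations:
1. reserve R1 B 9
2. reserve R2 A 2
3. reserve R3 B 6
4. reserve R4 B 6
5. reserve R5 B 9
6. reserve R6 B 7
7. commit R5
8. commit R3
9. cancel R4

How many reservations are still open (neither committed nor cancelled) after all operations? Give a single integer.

Step 1: reserve R1 B 9 -> on_hand[A=54 B=56] avail[A=54 B=47] open={R1}
Step 2: reserve R2 A 2 -> on_hand[A=54 B=56] avail[A=52 B=47] open={R1,R2}
Step 3: reserve R3 B 6 -> on_hand[A=54 B=56] avail[A=52 B=41] open={R1,R2,R3}
Step 4: reserve R4 B 6 -> on_hand[A=54 B=56] avail[A=52 B=35] open={R1,R2,R3,R4}
Step 5: reserve R5 B 9 -> on_hand[A=54 B=56] avail[A=52 B=26] open={R1,R2,R3,R4,R5}
Step 6: reserve R6 B 7 -> on_hand[A=54 B=56] avail[A=52 B=19] open={R1,R2,R3,R4,R5,R6}
Step 7: commit R5 -> on_hand[A=54 B=47] avail[A=52 B=19] open={R1,R2,R3,R4,R6}
Step 8: commit R3 -> on_hand[A=54 B=41] avail[A=52 B=19] open={R1,R2,R4,R6}
Step 9: cancel R4 -> on_hand[A=54 B=41] avail[A=52 B=25] open={R1,R2,R6}
Open reservations: ['R1', 'R2', 'R6'] -> 3

Answer: 3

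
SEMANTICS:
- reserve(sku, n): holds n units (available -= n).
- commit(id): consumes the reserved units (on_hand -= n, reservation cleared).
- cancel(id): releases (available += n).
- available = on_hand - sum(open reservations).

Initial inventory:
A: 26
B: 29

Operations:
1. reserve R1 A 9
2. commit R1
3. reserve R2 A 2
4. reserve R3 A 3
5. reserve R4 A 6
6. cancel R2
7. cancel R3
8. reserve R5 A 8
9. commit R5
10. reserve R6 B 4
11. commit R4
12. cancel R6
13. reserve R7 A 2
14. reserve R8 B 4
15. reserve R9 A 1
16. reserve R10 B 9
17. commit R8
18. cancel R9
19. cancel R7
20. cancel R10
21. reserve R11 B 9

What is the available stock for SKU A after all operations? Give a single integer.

Answer: 3

Derivation:
Step 1: reserve R1 A 9 -> on_hand[A=26 B=29] avail[A=17 B=29] open={R1}
Step 2: commit R1 -> on_hand[A=17 B=29] avail[A=17 B=29] open={}
Step 3: reserve R2 A 2 -> on_hand[A=17 B=29] avail[A=15 B=29] open={R2}
Step 4: reserve R3 A 3 -> on_hand[A=17 B=29] avail[A=12 B=29] open={R2,R3}
Step 5: reserve R4 A 6 -> on_hand[A=17 B=29] avail[A=6 B=29] open={R2,R3,R4}
Step 6: cancel R2 -> on_hand[A=17 B=29] avail[A=8 B=29] open={R3,R4}
Step 7: cancel R3 -> on_hand[A=17 B=29] avail[A=11 B=29] open={R4}
Step 8: reserve R5 A 8 -> on_hand[A=17 B=29] avail[A=3 B=29] open={R4,R5}
Step 9: commit R5 -> on_hand[A=9 B=29] avail[A=3 B=29] open={R4}
Step 10: reserve R6 B 4 -> on_hand[A=9 B=29] avail[A=3 B=25] open={R4,R6}
Step 11: commit R4 -> on_hand[A=3 B=29] avail[A=3 B=25] open={R6}
Step 12: cancel R6 -> on_hand[A=3 B=29] avail[A=3 B=29] open={}
Step 13: reserve R7 A 2 -> on_hand[A=3 B=29] avail[A=1 B=29] open={R7}
Step 14: reserve R8 B 4 -> on_hand[A=3 B=29] avail[A=1 B=25] open={R7,R8}
Step 15: reserve R9 A 1 -> on_hand[A=3 B=29] avail[A=0 B=25] open={R7,R8,R9}
Step 16: reserve R10 B 9 -> on_hand[A=3 B=29] avail[A=0 B=16] open={R10,R7,R8,R9}
Step 17: commit R8 -> on_hand[A=3 B=25] avail[A=0 B=16] open={R10,R7,R9}
Step 18: cancel R9 -> on_hand[A=3 B=25] avail[A=1 B=16] open={R10,R7}
Step 19: cancel R7 -> on_hand[A=3 B=25] avail[A=3 B=16] open={R10}
Step 20: cancel R10 -> on_hand[A=3 B=25] avail[A=3 B=25] open={}
Step 21: reserve R11 B 9 -> on_hand[A=3 B=25] avail[A=3 B=16] open={R11}
Final available[A] = 3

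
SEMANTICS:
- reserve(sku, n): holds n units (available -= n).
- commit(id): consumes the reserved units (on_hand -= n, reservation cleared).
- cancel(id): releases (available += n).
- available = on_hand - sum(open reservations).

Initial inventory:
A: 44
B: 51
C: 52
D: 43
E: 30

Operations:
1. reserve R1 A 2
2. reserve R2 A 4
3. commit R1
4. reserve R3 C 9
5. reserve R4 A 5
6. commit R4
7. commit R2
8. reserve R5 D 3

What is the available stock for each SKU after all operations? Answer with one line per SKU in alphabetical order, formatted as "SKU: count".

Answer: A: 33
B: 51
C: 43
D: 40
E: 30

Derivation:
Step 1: reserve R1 A 2 -> on_hand[A=44 B=51 C=52 D=43 E=30] avail[A=42 B=51 C=52 D=43 E=30] open={R1}
Step 2: reserve R2 A 4 -> on_hand[A=44 B=51 C=52 D=43 E=30] avail[A=38 B=51 C=52 D=43 E=30] open={R1,R2}
Step 3: commit R1 -> on_hand[A=42 B=51 C=52 D=43 E=30] avail[A=38 B=51 C=52 D=43 E=30] open={R2}
Step 4: reserve R3 C 9 -> on_hand[A=42 B=51 C=52 D=43 E=30] avail[A=38 B=51 C=43 D=43 E=30] open={R2,R3}
Step 5: reserve R4 A 5 -> on_hand[A=42 B=51 C=52 D=43 E=30] avail[A=33 B=51 C=43 D=43 E=30] open={R2,R3,R4}
Step 6: commit R4 -> on_hand[A=37 B=51 C=52 D=43 E=30] avail[A=33 B=51 C=43 D=43 E=30] open={R2,R3}
Step 7: commit R2 -> on_hand[A=33 B=51 C=52 D=43 E=30] avail[A=33 B=51 C=43 D=43 E=30] open={R3}
Step 8: reserve R5 D 3 -> on_hand[A=33 B=51 C=52 D=43 E=30] avail[A=33 B=51 C=43 D=40 E=30] open={R3,R5}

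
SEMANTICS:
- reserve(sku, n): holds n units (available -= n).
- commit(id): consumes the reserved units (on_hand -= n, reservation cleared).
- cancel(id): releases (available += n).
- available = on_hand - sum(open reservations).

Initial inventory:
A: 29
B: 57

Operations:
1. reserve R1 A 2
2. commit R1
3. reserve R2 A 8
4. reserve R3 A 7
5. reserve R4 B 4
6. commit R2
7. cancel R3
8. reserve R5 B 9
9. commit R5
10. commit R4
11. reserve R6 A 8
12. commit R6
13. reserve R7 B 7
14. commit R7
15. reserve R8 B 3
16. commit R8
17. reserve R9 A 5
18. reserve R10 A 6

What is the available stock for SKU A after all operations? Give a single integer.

Step 1: reserve R1 A 2 -> on_hand[A=29 B=57] avail[A=27 B=57] open={R1}
Step 2: commit R1 -> on_hand[A=27 B=57] avail[A=27 B=57] open={}
Step 3: reserve R2 A 8 -> on_hand[A=27 B=57] avail[A=19 B=57] open={R2}
Step 4: reserve R3 A 7 -> on_hand[A=27 B=57] avail[A=12 B=57] open={R2,R3}
Step 5: reserve R4 B 4 -> on_hand[A=27 B=57] avail[A=12 B=53] open={R2,R3,R4}
Step 6: commit R2 -> on_hand[A=19 B=57] avail[A=12 B=53] open={R3,R4}
Step 7: cancel R3 -> on_hand[A=19 B=57] avail[A=19 B=53] open={R4}
Step 8: reserve R5 B 9 -> on_hand[A=19 B=57] avail[A=19 B=44] open={R4,R5}
Step 9: commit R5 -> on_hand[A=19 B=48] avail[A=19 B=44] open={R4}
Step 10: commit R4 -> on_hand[A=19 B=44] avail[A=19 B=44] open={}
Step 11: reserve R6 A 8 -> on_hand[A=19 B=44] avail[A=11 B=44] open={R6}
Step 12: commit R6 -> on_hand[A=11 B=44] avail[A=11 B=44] open={}
Step 13: reserve R7 B 7 -> on_hand[A=11 B=44] avail[A=11 B=37] open={R7}
Step 14: commit R7 -> on_hand[A=11 B=37] avail[A=11 B=37] open={}
Step 15: reserve R8 B 3 -> on_hand[A=11 B=37] avail[A=11 B=34] open={R8}
Step 16: commit R8 -> on_hand[A=11 B=34] avail[A=11 B=34] open={}
Step 17: reserve R9 A 5 -> on_hand[A=11 B=34] avail[A=6 B=34] open={R9}
Step 18: reserve R10 A 6 -> on_hand[A=11 B=34] avail[A=0 B=34] open={R10,R9}
Final available[A] = 0

Answer: 0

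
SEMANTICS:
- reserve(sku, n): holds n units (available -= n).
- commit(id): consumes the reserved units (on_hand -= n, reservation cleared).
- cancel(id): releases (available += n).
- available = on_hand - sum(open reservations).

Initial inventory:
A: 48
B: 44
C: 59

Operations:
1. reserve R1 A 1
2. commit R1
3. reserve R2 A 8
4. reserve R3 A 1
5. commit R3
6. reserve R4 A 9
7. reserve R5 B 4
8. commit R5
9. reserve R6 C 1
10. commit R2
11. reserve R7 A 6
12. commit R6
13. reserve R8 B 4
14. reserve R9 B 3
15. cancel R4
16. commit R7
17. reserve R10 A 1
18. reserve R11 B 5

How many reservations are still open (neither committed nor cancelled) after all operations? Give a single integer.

Answer: 4

Derivation:
Step 1: reserve R1 A 1 -> on_hand[A=48 B=44 C=59] avail[A=47 B=44 C=59] open={R1}
Step 2: commit R1 -> on_hand[A=47 B=44 C=59] avail[A=47 B=44 C=59] open={}
Step 3: reserve R2 A 8 -> on_hand[A=47 B=44 C=59] avail[A=39 B=44 C=59] open={R2}
Step 4: reserve R3 A 1 -> on_hand[A=47 B=44 C=59] avail[A=38 B=44 C=59] open={R2,R3}
Step 5: commit R3 -> on_hand[A=46 B=44 C=59] avail[A=38 B=44 C=59] open={R2}
Step 6: reserve R4 A 9 -> on_hand[A=46 B=44 C=59] avail[A=29 B=44 C=59] open={R2,R4}
Step 7: reserve R5 B 4 -> on_hand[A=46 B=44 C=59] avail[A=29 B=40 C=59] open={R2,R4,R5}
Step 8: commit R5 -> on_hand[A=46 B=40 C=59] avail[A=29 B=40 C=59] open={R2,R4}
Step 9: reserve R6 C 1 -> on_hand[A=46 B=40 C=59] avail[A=29 B=40 C=58] open={R2,R4,R6}
Step 10: commit R2 -> on_hand[A=38 B=40 C=59] avail[A=29 B=40 C=58] open={R4,R6}
Step 11: reserve R7 A 6 -> on_hand[A=38 B=40 C=59] avail[A=23 B=40 C=58] open={R4,R6,R7}
Step 12: commit R6 -> on_hand[A=38 B=40 C=58] avail[A=23 B=40 C=58] open={R4,R7}
Step 13: reserve R8 B 4 -> on_hand[A=38 B=40 C=58] avail[A=23 B=36 C=58] open={R4,R7,R8}
Step 14: reserve R9 B 3 -> on_hand[A=38 B=40 C=58] avail[A=23 B=33 C=58] open={R4,R7,R8,R9}
Step 15: cancel R4 -> on_hand[A=38 B=40 C=58] avail[A=32 B=33 C=58] open={R7,R8,R9}
Step 16: commit R7 -> on_hand[A=32 B=40 C=58] avail[A=32 B=33 C=58] open={R8,R9}
Step 17: reserve R10 A 1 -> on_hand[A=32 B=40 C=58] avail[A=31 B=33 C=58] open={R10,R8,R9}
Step 18: reserve R11 B 5 -> on_hand[A=32 B=40 C=58] avail[A=31 B=28 C=58] open={R10,R11,R8,R9}
Open reservations: ['R10', 'R11', 'R8', 'R9'] -> 4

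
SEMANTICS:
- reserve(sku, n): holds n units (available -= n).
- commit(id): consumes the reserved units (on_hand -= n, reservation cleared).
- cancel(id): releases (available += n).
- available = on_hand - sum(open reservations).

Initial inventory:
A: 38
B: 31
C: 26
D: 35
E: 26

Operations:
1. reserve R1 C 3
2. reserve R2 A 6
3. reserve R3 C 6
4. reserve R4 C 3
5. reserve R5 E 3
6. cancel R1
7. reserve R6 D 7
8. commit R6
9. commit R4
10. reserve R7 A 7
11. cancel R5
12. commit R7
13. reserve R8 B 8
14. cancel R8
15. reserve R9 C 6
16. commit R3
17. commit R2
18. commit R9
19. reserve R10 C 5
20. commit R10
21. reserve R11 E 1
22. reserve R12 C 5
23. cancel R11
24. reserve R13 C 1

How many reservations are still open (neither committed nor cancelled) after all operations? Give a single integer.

Answer: 2

Derivation:
Step 1: reserve R1 C 3 -> on_hand[A=38 B=31 C=26 D=35 E=26] avail[A=38 B=31 C=23 D=35 E=26] open={R1}
Step 2: reserve R2 A 6 -> on_hand[A=38 B=31 C=26 D=35 E=26] avail[A=32 B=31 C=23 D=35 E=26] open={R1,R2}
Step 3: reserve R3 C 6 -> on_hand[A=38 B=31 C=26 D=35 E=26] avail[A=32 B=31 C=17 D=35 E=26] open={R1,R2,R3}
Step 4: reserve R4 C 3 -> on_hand[A=38 B=31 C=26 D=35 E=26] avail[A=32 B=31 C=14 D=35 E=26] open={R1,R2,R3,R4}
Step 5: reserve R5 E 3 -> on_hand[A=38 B=31 C=26 D=35 E=26] avail[A=32 B=31 C=14 D=35 E=23] open={R1,R2,R3,R4,R5}
Step 6: cancel R1 -> on_hand[A=38 B=31 C=26 D=35 E=26] avail[A=32 B=31 C=17 D=35 E=23] open={R2,R3,R4,R5}
Step 7: reserve R6 D 7 -> on_hand[A=38 B=31 C=26 D=35 E=26] avail[A=32 B=31 C=17 D=28 E=23] open={R2,R3,R4,R5,R6}
Step 8: commit R6 -> on_hand[A=38 B=31 C=26 D=28 E=26] avail[A=32 B=31 C=17 D=28 E=23] open={R2,R3,R4,R5}
Step 9: commit R4 -> on_hand[A=38 B=31 C=23 D=28 E=26] avail[A=32 B=31 C=17 D=28 E=23] open={R2,R3,R5}
Step 10: reserve R7 A 7 -> on_hand[A=38 B=31 C=23 D=28 E=26] avail[A=25 B=31 C=17 D=28 E=23] open={R2,R3,R5,R7}
Step 11: cancel R5 -> on_hand[A=38 B=31 C=23 D=28 E=26] avail[A=25 B=31 C=17 D=28 E=26] open={R2,R3,R7}
Step 12: commit R7 -> on_hand[A=31 B=31 C=23 D=28 E=26] avail[A=25 B=31 C=17 D=28 E=26] open={R2,R3}
Step 13: reserve R8 B 8 -> on_hand[A=31 B=31 C=23 D=28 E=26] avail[A=25 B=23 C=17 D=28 E=26] open={R2,R3,R8}
Step 14: cancel R8 -> on_hand[A=31 B=31 C=23 D=28 E=26] avail[A=25 B=31 C=17 D=28 E=26] open={R2,R3}
Step 15: reserve R9 C 6 -> on_hand[A=31 B=31 C=23 D=28 E=26] avail[A=25 B=31 C=11 D=28 E=26] open={R2,R3,R9}
Step 16: commit R3 -> on_hand[A=31 B=31 C=17 D=28 E=26] avail[A=25 B=31 C=11 D=28 E=26] open={R2,R9}
Step 17: commit R2 -> on_hand[A=25 B=31 C=17 D=28 E=26] avail[A=25 B=31 C=11 D=28 E=26] open={R9}
Step 18: commit R9 -> on_hand[A=25 B=31 C=11 D=28 E=26] avail[A=25 B=31 C=11 D=28 E=26] open={}
Step 19: reserve R10 C 5 -> on_hand[A=25 B=31 C=11 D=28 E=26] avail[A=25 B=31 C=6 D=28 E=26] open={R10}
Step 20: commit R10 -> on_hand[A=25 B=31 C=6 D=28 E=26] avail[A=25 B=31 C=6 D=28 E=26] open={}
Step 21: reserve R11 E 1 -> on_hand[A=25 B=31 C=6 D=28 E=26] avail[A=25 B=31 C=6 D=28 E=25] open={R11}
Step 22: reserve R12 C 5 -> on_hand[A=25 B=31 C=6 D=28 E=26] avail[A=25 B=31 C=1 D=28 E=25] open={R11,R12}
Step 23: cancel R11 -> on_hand[A=25 B=31 C=6 D=28 E=26] avail[A=25 B=31 C=1 D=28 E=26] open={R12}
Step 24: reserve R13 C 1 -> on_hand[A=25 B=31 C=6 D=28 E=26] avail[A=25 B=31 C=0 D=28 E=26] open={R12,R13}
Open reservations: ['R12', 'R13'] -> 2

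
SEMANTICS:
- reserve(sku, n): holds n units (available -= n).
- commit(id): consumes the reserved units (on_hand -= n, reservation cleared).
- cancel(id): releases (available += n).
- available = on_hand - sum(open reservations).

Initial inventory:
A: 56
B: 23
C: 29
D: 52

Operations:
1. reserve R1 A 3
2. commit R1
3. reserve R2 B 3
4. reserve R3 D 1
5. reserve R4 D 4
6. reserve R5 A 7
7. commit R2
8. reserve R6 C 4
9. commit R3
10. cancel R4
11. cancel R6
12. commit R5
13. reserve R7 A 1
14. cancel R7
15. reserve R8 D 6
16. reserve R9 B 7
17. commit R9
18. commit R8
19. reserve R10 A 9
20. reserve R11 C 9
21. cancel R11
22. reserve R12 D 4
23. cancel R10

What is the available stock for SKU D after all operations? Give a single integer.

Answer: 41

Derivation:
Step 1: reserve R1 A 3 -> on_hand[A=56 B=23 C=29 D=52] avail[A=53 B=23 C=29 D=52] open={R1}
Step 2: commit R1 -> on_hand[A=53 B=23 C=29 D=52] avail[A=53 B=23 C=29 D=52] open={}
Step 3: reserve R2 B 3 -> on_hand[A=53 B=23 C=29 D=52] avail[A=53 B=20 C=29 D=52] open={R2}
Step 4: reserve R3 D 1 -> on_hand[A=53 B=23 C=29 D=52] avail[A=53 B=20 C=29 D=51] open={R2,R3}
Step 5: reserve R4 D 4 -> on_hand[A=53 B=23 C=29 D=52] avail[A=53 B=20 C=29 D=47] open={R2,R3,R4}
Step 6: reserve R5 A 7 -> on_hand[A=53 B=23 C=29 D=52] avail[A=46 B=20 C=29 D=47] open={R2,R3,R4,R5}
Step 7: commit R2 -> on_hand[A=53 B=20 C=29 D=52] avail[A=46 B=20 C=29 D=47] open={R3,R4,R5}
Step 8: reserve R6 C 4 -> on_hand[A=53 B=20 C=29 D=52] avail[A=46 B=20 C=25 D=47] open={R3,R4,R5,R6}
Step 9: commit R3 -> on_hand[A=53 B=20 C=29 D=51] avail[A=46 B=20 C=25 D=47] open={R4,R5,R6}
Step 10: cancel R4 -> on_hand[A=53 B=20 C=29 D=51] avail[A=46 B=20 C=25 D=51] open={R5,R6}
Step 11: cancel R6 -> on_hand[A=53 B=20 C=29 D=51] avail[A=46 B=20 C=29 D=51] open={R5}
Step 12: commit R5 -> on_hand[A=46 B=20 C=29 D=51] avail[A=46 B=20 C=29 D=51] open={}
Step 13: reserve R7 A 1 -> on_hand[A=46 B=20 C=29 D=51] avail[A=45 B=20 C=29 D=51] open={R7}
Step 14: cancel R7 -> on_hand[A=46 B=20 C=29 D=51] avail[A=46 B=20 C=29 D=51] open={}
Step 15: reserve R8 D 6 -> on_hand[A=46 B=20 C=29 D=51] avail[A=46 B=20 C=29 D=45] open={R8}
Step 16: reserve R9 B 7 -> on_hand[A=46 B=20 C=29 D=51] avail[A=46 B=13 C=29 D=45] open={R8,R9}
Step 17: commit R9 -> on_hand[A=46 B=13 C=29 D=51] avail[A=46 B=13 C=29 D=45] open={R8}
Step 18: commit R8 -> on_hand[A=46 B=13 C=29 D=45] avail[A=46 B=13 C=29 D=45] open={}
Step 19: reserve R10 A 9 -> on_hand[A=46 B=13 C=29 D=45] avail[A=37 B=13 C=29 D=45] open={R10}
Step 20: reserve R11 C 9 -> on_hand[A=46 B=13 C=29 D=45] avail[A=37 B=13 C=20 D=45] open={R10,R11}
Step 21: cancel R11 -> on_hand[A=46 B=13 C=29 D=45] avail[A=37 B=13 C=29 D=45] open={R10}
Step 22: reserve R12 D 4 -> on_hand[A=46 B=13 C=29 D=45] avail[A=37 B=13 C=29 D=41] open={R10,R12}
Step 23: cancel R10 -> on_hand[A=46 B=13 C=29 D=45] avail[A=46 B=13 C=29 D=41] open={R12}
Final available[D] = 41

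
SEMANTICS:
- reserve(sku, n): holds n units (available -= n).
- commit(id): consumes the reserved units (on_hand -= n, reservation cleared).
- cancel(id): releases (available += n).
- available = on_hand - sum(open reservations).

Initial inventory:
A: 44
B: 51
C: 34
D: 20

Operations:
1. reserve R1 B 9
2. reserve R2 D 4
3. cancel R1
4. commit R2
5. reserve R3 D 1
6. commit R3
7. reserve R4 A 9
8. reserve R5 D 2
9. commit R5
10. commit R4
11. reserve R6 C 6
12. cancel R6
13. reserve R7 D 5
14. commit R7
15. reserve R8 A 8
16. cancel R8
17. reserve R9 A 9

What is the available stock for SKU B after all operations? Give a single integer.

Answer: 51

Derivation:
Step 1: reserve R1 B 9 -> on_hand[A=44 B=51 C=34 D=20] avail[A=44 B=42 C=34 D=20] open={R1}
Step 2: reserve R2 D 4 -> on_hand[A=44 B=51 C=34 D=20] avail[A=44 B=42 C=34 D=16] open={R1,R2}
Step 3: cancel R1 -> on_hand[A=44 B=51 C=34 D=20] avail[A=44 B=51 C=34 D=16] open={R2}
Step 4: commit R2 -> on_hand[A=44 B=51 C=34 D=16] avail[A=44 B=51 C=34 D=16] open={}
Step 5: reserve R3 D 1 -> on_hand[A=44 B=51 C=34 D=16] avail[A=44 B=51 C=34 D=15] open={R3}
Step 6: commit R3 -> on_hand[A=44 B=51 C=34 D=15] avail[A=44 B=51 C=34 D=15] open={}
Step 7: reserve R4 A 9 -> on_hand[A=44 B=51 C=34 D=15] avail[A=35 B=51 C=34 D=15] open={R4}
Step 8: reserve R5 D 2 -> on_hand[A=44 B=51 C=34 D=15] avail[A=35 B=51 C=34 D=13] open={R4,R5}
Step 9: commit R5 -> on_hand[A=44 B=51 C=34 D=13] avail[A=35 B=51 C=34 D=13] open={R4}
Step 10: commit R4 -> on_hand[A=35 B=51 C=34 D=13] avail[A=35 B=51 C=34 D=13] open={}
Step 11: reserve R6 C 6 -> on_hand[A=35 B=51 C=34 D=13] avail[A=35 B=51 C=28 D=13] open={R6}
Step 12: cancel R6 -> on_hand[A=35 B=51 C=34 D=13] avail[A=35 B=51 C=34 D=13] open={}
Step 13: reserve R7 D 5 -> on_hand[A=35 B=51 C=34 D=13] avail[A=35 B=51 C=34 D=8] open={R7}
Step 14: commit R7 -> on_hand[A=35 B=51 C=34 D=8] avail[A=35 B=51 C=34 D=8] open={}
Step 15: reserve R8 A 8 -> on_hand[A=35 B=51 C=34 D=8] avail[A=27 B=51 C=34 D=8] open={R8}
Step 16: cancel R8 -> on_hand[A=35 B=51 C=34 D=8] avail[A=35 B=51 C=34 D=8] open={}
Step 17: reserve R9 A 9 -> on_hand[A=35 B=51 C=34 D=8] avail[A=26 B=51 C=34 D=8] open={R9}
Final available[B] = 51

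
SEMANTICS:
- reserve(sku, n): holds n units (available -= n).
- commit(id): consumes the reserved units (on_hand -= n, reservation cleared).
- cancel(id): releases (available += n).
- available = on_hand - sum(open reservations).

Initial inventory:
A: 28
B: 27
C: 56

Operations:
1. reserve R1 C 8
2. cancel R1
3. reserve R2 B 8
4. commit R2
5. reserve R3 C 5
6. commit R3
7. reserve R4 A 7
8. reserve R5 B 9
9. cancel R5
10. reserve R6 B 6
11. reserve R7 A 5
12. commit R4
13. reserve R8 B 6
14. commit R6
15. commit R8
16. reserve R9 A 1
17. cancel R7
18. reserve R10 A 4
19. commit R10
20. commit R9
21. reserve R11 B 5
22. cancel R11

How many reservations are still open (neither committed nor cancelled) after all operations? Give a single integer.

Step 1: reserve R1 C 8 -> on_hand[A=28 B=27 C=56] avail[A=28 B=27 C=48] open={R1}
Step 2: cancel R1 -> on_hand[A=28 B=27 C=56] avail[A=28 B=27 C=56] open={}
Step 3: reserve R2 B 8 -> on_hand[A=28 B=27 C=56] avail[A=28 B=19 C=56] open={R2}
Step 4: commit R2 -> on_hand[A=28 B=19 C=56] avail[A=28 B=19 C=56] open={}
Step 5: reserve R3 C 5 -> on_hand[A=28 B=19 C=56] avail[A=28 B=19 C=51] open={R3}
Step 6: commit R3 -> on_hand[A=28 B=19 C=51] avail[A=28 B=19 C=51] open={}
Step 7: reserve R4 A 7 -> on_hand[A=28 B=19 C=51] avail[A=21 B=19 C=51] open={R4}
Step 8: reserve R5 B 9 -> on_hand[A=28 B=19 C=51] avail[A=21 B=10 C=51] open={R4,R5}
Step 9: cancel R5 -> on_hand[A=28 B=19 C=51] avail[A=21 B=19 C=51] open={R4}
Step 10: reserve R6 B 6 -> on_hand[A=28 B=19 C=51] avail[A=21 B=13 C=51] open={R4,R6}
Step 11: reserve R7 A 5 -> on_hand[A=28 B=19 C=51] avail[A=16 B=13 C=51] open={R4,R6,R7}
Step 12: commit R4 -> on_hand[A=21 B=19 C=51] avail[A=16 B=13 C=51] open={R6,R7}
Step 13: reserve R8 B 6 -> on_hand[A=21 B=19 C=51] avail[A=16 B=7 C=51] open={R6,R7,R8}
Step 14: commit R6 -> on_hand[A=21 B=13 C=51] avail[A=16 B=7 C=51] open={R7,R8}
Step 15: commit R8 -> on_hand[A=21 B=7 C=51] avail[A=16 B=7 C=51] open={R7}
Step 16: reserve R9 A 1 -> on_hand[A=21 B=7 C=51] avail[A=15 B=7 C=51] open={R7,R9}
Step 17: cancel R7 -> on_hand[A=21 B=7 C=51] avail[A=20 B=7 C=51] open={R9}
Step 18: reserve R10 A 4 -> on_hand[A=21 B=7 C=51] avail[A=16 B=7 C=51] open={R10,R9}
Step 19: commit R10 -> on_hand[A=17 B=7 C=51] avail[A=16 B=7 C=51] open={R9}
Step 20: commit R9 -> on_hand[A=16 B=7 C=51] avail[A=16 B=7 C=51] open={}
Step 21: reserve R11 B 5 -> on_hand[A=16 B=7 C=51] avail[A=16 B=2 C=51] open={R11}
Step 22: cancel R11 -> on_hand[A=16 B=7 C=51] avail[A=16 B=7 C=51] open={}
Open reservations: [] -> 0

Answer: 0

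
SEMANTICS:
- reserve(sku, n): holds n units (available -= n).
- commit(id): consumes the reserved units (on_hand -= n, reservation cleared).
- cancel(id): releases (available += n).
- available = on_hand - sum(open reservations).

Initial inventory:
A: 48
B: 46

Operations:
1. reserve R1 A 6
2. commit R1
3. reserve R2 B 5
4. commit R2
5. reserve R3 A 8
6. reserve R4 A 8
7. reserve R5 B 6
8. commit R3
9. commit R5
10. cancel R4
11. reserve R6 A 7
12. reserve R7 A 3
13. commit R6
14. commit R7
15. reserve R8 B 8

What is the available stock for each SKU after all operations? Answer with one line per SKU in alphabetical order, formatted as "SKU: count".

Step 1: reserve R1 A 6 -> on_hand[A=48 B=46] avail[A=42 B=46] open={R1}
Step 2: commit R1 -> on_hand[A=42 B=46] avail[A=42 B=46] open={}
Step 3: reserve R2 B 5 -> on_hand[A=42 B=46] avail[A=42 B=41] open={R2}
Step 4: commit R2 -> on_hand[A=42 B=41] avail[A=42 B=41] open={}
Step 5: reserve R3 A 8 -> on_hand[A=42 B=41] avail[A=34 B=41] open={R3}
Step 6: reserve R4 A 8 -> on_hand[A=42 B=41] avail[A=26 B=41] open={R3,R4}
Step 7: reserve R5 B 6 -> on_hand[A=42 B=41] avail[A=26 B=35] open={R3,R4,R5}
Step 8: commit R3 -> on_hand[A=34 B=41] avail[A=26 B=35] open={R4,R5}
Step 9: commit R5 -> on_hand[A=34 B=35] avail[A=26 B=35] open={R4}
Step 10: cancel R4 -> on_hand[A=34 B=35] avail[A=34 B=35] open={}
Step 11: reserve R6 A 7 -> on_hand[A=34 B=35] avail[A=27 B=35] open={R6}
Step 12: reserve R7 A 3 -> on_hand[A=34 B=35] avail[A=24 B=35] open={R6,R7}
Step 13: commit R6 -> on_hand[A=27 B=35] avail[A=24 B=35] open={R7}
Step 14: commit R7 -> on_hand[A=24 B=35] avail[A=24 B=35] open={}
Step 15: reserve R8 B 8 -> on_hand[A=24 B=35] avail[A=24 B=27] open={R8}

Answer: A: 24
B: 27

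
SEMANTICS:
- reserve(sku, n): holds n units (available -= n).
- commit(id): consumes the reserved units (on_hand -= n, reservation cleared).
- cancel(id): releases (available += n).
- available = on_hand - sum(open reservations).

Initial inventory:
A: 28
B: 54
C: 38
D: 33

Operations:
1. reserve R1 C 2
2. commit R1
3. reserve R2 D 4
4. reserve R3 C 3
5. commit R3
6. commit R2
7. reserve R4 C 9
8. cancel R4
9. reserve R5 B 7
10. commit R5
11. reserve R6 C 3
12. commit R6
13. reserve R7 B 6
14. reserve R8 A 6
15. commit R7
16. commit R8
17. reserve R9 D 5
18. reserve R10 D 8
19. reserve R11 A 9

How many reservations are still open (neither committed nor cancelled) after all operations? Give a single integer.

Step 1: reserve R1 C 2 -> on_hand[A=28 B=54 C=38 D=33] avail[A=28 B=54 C=36 D=33] open={R1}
Step 2: commit R1 -> on_hand[A=28 B=54 C=36 D=33] avail[A=28 B=54 C=36 D=33] open={}
Step 3: reserve R2 D 4 -> on_hand[A=28 B=54 C=36 D=33] avail[A=28 B=54 C=36 D=29] open={R2}
Step 4: reserve R3 C 3 -> on_hand[A=28 B=54 C=36 D=33] avail[A=28 B=54 C=33 D=29] open={R2,R3}
Step 5: commit R3 -> on_hand[A=28 B=54 C=33 D=33] avail[A=28 B=54 C=33 D=29] open={R2}
Step 6: commit R2 -> on_hand[A=28 B=54 C=33 D=29] avail[A=28 B=54 C=33 D=29] open={}
Step 7: reserve R4 C 9 -> on_hand[A=28 B=54 C=33 D=29] avail[A=28 B=54 C=24 D=29] open={R4}
Step 8: cancel R4 -> on_hand[A=28 B=54 C=33 D=29] avail[A=28 B=54 C=33 D=29] open={}
Step 9: reserve R5 B 7 -> on_hand[A=28 B=54 C=33 D=29] avail[A=28 B=47 C=33 D=29] open={R5}
Step 10: commit R5 -> on_hand[A=28 B=47 C=33 D=29] avail[A=28 B=47 C=33 D=29] open={}
Step 11: reserve R6 C 3 -> on_hand[A=28 B=47 C=33 D=29] avail[A=28 B=47 C=30 D=29] open={R6}
Step 12: commit R6 -> on_hand[A=28 B=47 C=30 D=29] avail[A=28 B=47 C=30 D=29] open={}
Step 13: reserve R7 B 6 -> on_hand[A=28 B=47 C=30 D=29] avail[A=28 B=41 C=30 D=29] open={R7}
Step 14: reserve R8 A 6 -> on_hand[A=28 B=47 C=30 D=29] avail[A=22 B=41 C=30 D=29] open={R7,R8}
Step 15: commit R7 -> on_hand[A=28 B=41 C=30 D=29] avail[A=22 B=41 C=30 D=29] open={R8}
Step 16: commit R8 -> on_hand[A=22 B=41 C=30 D=29] avail[A=22 B=41 C=30 D=29] open={}
Step 17: reserve R9 D 5 -> on_hand[A=22 B=41 C=30 D=29] avail[A=22 B=41 C=30 D=24] open={R9}
Step 18: reserve R10 D 8 -> on_hand[A=22 B=41 C=30 D=29] avail[A=22 B=41 C=30 D=16] open={R10,R9}
Step 19: reserve R11 A 9 -> on_hand[A=22 B=41 C=30 D=29] avail[A=13 B=41 C=30 D=16] open={R10,R11,R9}
Open reservations: ['R10', 'R11', 'R9'] -> 3

Answer: 3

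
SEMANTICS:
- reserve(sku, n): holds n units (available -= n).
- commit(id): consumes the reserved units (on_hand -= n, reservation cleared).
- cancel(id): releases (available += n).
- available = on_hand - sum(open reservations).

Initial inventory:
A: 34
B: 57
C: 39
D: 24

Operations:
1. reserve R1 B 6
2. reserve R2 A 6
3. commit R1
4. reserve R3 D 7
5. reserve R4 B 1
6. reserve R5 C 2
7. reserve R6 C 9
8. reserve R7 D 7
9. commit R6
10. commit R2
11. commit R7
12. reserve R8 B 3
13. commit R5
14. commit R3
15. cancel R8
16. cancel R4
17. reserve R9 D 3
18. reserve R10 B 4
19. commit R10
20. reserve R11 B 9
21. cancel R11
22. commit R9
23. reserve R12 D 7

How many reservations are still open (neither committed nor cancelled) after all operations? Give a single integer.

Step 1: reserve R1 B 6 -> on_hand[A=34 B=57 C=39 D=24] avail[A=34 B=51 C=39 D=24] open={R1}
Step 2: reserve R2 A 6 -> on_hand[A=34 B=57 C=39 D=24] avail[A=28 B=51 C=39 D=24] open={R1,R2}
Step 3: commit R1 -> on_hand[A=34 B=51 C=39 D=24] avail[A=28 B=51 C=39 D=24] open={R2}
Step 4: reserve R3 D 7 -> on_hand[A=34 B=51 C=39 D=24] avail[A=28 B=51 C=39 D=17] open={R2,R3}
Step 5: reserve R4 B 1 -> on_hand[A=34 B=51 C=39 D=24] avail[A=28 B=50 C=39 D=17] open={R2,R3,R4}
Step 6: reserve R5 C 2 -> on_hand[A=34 B=51 C=39 D=24] avail[A=28 B=50 C=37 D=17] open={R2,R3,R4,R5}
Step 7: reserve R6 C 9 -> on_hand[A=34 B=51 C=39 D=24] avail[A=28 B=50 C=28 D=17] open={R2,R3,R4,R5,R6}
Step 8: reserve R7 D 7 -> on_hand[A=34 B=51 C=39 D=24] avail[A=28 B=50 C=28 D=10] open={R2,R3,R4,R5,R6,R7}
Step 9: commit R6 -> on_hand[A=34 B=51 C=30 D=24] avail[A=28 B=50 C=28 D=10] open={R2,R3,R4,R5,R7}
Step 10: commit R2 -> on_hand[A=28 B=51 C=30 D=24] avail[A=28 B=50 C=28 D=10] open={R3,R4,R5,R7}
Step 11: commit R7 -> on_hand[A=28 B=51 C=30 D=17] avail[A=28 B=50 C=28 D=10] open={R3,R4,R5}
Step 12: reserve R8 B 3 -> on_hand[A=28 B=51 C=30 D=17] avail[A=28 B=47 C=28 D=10] open={R3,R4,R5,R8}
Step 13: commit R5 -> on_hand[A=28 B=51 C=28 D=17] avail[A=28 B=47 C=28 D=10] open={R3,R4,R8}
Step 14: commit R3 -> on_hand[A=28 B=51 C=28 D=10] avail[A=28 B=47 C=28 D=10] open={R4,R8}
Step 15: cancel R8 -> on_hand[A=28 B=51 C=28 D=10] avail[A=28 B=50 C=28 D=10] open={R4}
Step 16: cancel R4 -> on_hand[A=28 B=51 C=28 D=10] avail[A=28 B=51 C=28 D=10] open={}
Step 17: reserve R9 D 3 -> on_hand[A=28 B=51 C=28 D=10] avail[A=28 B=51 C=28 D=7] open={R9}
Step 18: reserve R10 B 4 -> on_hand[A=28 B=51 C=28 D=10] avail[A=28 B=47 C=28 D=7] open={R10,R9}
Step 19: commit R10 -> on_hand[A=28 B=47 C=28 D=10] avail[A=28 B=47 C=28 D=7] open={R9}
Step 20: reserve R11 B 9 -> on_hand[A=28 B=47 C=28 D=10] avail[A=28 B=38 C=28 D=7] open={R11,R9}
Step 21: cancel R11 -> on_hand[A=28 B=47 C=28 D=10] avail[A=28 B=47 C=28 D=7] open={R9}
Step 22: commit R9 -> on_hand[A=28 B=47 C=28 D=7] avail[A=28 B=47 C=28 D=7] open={}
Step 23: reserve R12 D 7 -> on_hand[A=28 B=47 C=28 D=7] avail[A=28 B=47 C=28 D=0] open={R12}
Open reservations: ['R12'] -> 1

Answer: 1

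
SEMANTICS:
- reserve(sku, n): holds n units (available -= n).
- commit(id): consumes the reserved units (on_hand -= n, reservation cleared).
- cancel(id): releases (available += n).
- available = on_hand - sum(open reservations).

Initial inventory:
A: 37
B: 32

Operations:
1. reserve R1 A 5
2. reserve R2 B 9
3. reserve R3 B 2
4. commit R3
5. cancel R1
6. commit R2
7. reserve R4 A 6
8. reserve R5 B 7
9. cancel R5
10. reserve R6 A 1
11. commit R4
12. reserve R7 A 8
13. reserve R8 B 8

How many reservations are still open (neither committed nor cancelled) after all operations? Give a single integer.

Step 1: reserve R1 A 5 -> on_hand[A=37 B=32] avail[A=32 B=32] open={R1}
Step 2: reserve R2 B 9 -> on_hand[A=37 B=32] avail[A=32 B=23] open={R1,R2}
Step 3: reserve R3 B 2 -> on_hand[A=37 B=32] avail[A=32 B=21] open={R1,R2,R3}
Step 4: commit R3 -> on_hand[A=37 B=30] avail[A=32 B=21] open={R1,R2}
Step 5: cancel R1 -> on_hand[A=37 B=30] avail[A=37 B=21] open={R2}
Step 6: commit R2 -> on_hand[A=37 B=21] avail[A=37 B=21] open={}
Step 7: reserve R4 A 6 -> on_hand[A=37 B=21] avail[A=31 B=21] open={R4}
Step 8: reserve R5 B 7 -> on_hand[A=37 B=21] avail[A=31 B=14] open={R4,R5}
Step 9: cancel R5 -> on_hand[A=37 B=21] avail[A=31 B=21] open={R4}
Step 10: reserve R6 A 1 -> on_hand[A=37 B=21] avail[A=30 B=21] open={R4,R6}
Step 11: commit R4 -> on_hand[A=31 B=21] avail[A=30 B=21] open={R6}
Step 12: reserve R7 A 8 -> on_hand[A=31 B=21] avail[A=22 B=21] open={R6,R7}
Step 13: reserve R8 B 8 -> on_hand[A=31 B=21] avail[A=22 B=13] open={R6,R7,R8}
Open reservations: ['R6', 'R7', 'R8'] -> 3

Answer: 3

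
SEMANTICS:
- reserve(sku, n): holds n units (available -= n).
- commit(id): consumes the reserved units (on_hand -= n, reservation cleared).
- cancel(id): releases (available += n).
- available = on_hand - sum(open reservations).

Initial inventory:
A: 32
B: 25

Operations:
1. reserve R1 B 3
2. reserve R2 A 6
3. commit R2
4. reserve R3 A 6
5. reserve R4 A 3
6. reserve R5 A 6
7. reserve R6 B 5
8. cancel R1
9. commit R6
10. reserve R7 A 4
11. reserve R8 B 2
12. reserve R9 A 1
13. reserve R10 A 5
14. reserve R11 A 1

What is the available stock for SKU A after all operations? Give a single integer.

Step 1: reserve R1 B 3 -> on_hand[A=32 B=25] avail[A=32 B=22] open={R1}
Step 2: reserve R2 A 6 -> on_hand[A=32 B=25] avail[A=26 B=22] open={R1,R2}
Step 3: commit R2 -> on_hand[A=26 B=25] avail[A=26 B=22] open={R1}
Step 4: reserve R3 A 6 -> on_hand[A=26 B=25] avail[A=20 B=22] open={R1,R3}
Step 5: reserve R4 A 3 -> on_hand[A=26 B=25] avail[A=17 B=22] open={R1,R3,R4}
Step 6: reserve R5 A 6 -> on_hand[A=26 B=25] avail[A=11 B=22] open={R1,R3,R4,R5}
Step 7: reserve R6 B 5 -> on_hand[A=26 B=25] avail[A=11 B=17] open={R1,R3,R4,R5,R6}
Step 8: cancel R1 -> on_hand[A=26 B=25] avail[A=11 B=20] open={R3,R4,R5,R6}
Step 9: commit R6 -> on_hand[A=26 B=20] avail[A=11 B=20] open={R3,R4,R5}
Step 10: reserve R7 A 4 -> on_hand[A=26 B=20] avail[A=7 B=20] open={R3,R4,R5,R7}
Step 11: reserve R8 B 2 -> on_hand[A=26 B=20] avail[A=7 B=18] open={R3,R4,R5,R7,R8}
Step 12: reserve R9 A 1 -> on_hand[A=26 B=20] avail[A=6 B=18] open={R3,R4,R5,R7,R8,R9}
Step 13: reserve R10 A 5 -> on_hand[A=26 B=20] avail[A=1 B=18] open={R10,R3,R4,R5,R7,R8,R9}
Step 14: reserve R11 A 1 -> on_hand[A=26 B=20] avail[A=0 B=18] open={R10,R11,R3,R4,R5,R7,R8,R9}
Final available[A] = 0

Answer: 0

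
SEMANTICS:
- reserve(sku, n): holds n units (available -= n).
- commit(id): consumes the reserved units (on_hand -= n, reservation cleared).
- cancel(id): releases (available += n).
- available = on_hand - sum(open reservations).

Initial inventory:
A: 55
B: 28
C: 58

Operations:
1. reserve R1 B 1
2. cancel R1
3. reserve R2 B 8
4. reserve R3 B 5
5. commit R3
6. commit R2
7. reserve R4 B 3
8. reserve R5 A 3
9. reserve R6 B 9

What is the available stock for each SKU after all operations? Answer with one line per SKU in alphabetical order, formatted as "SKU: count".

Answer: A: 52
B: 3
C: 58

Derivation:
Step 1: reserve R1 B 1 -> on_hand[A=55 B=28 C=58] avail[A=55 B=27 C=58] open={R1}
Step 2: cancel R1 -> on_hand[A=55 B=28 C=58] avail[A=55 B=28 C=58] open={}
Step 3: reserve R2 B 8 -> on_hand[A=55 B=28 C=58] avail[A=55 B=20 C=58] open={R2}
Step 4: reserve R3 B 5 -> on_hand[A=55 B=28 C=58] avail[A=55 B=15 C=58] open={R2,R3}
Step 5: commit R3 -> on_hand[A=55 B=23 C=58] avail[A=55 B=15 C=58] open={R2}
Step 6: commit R2 -> on_hand[A=55 B=15 C=58] avail[A=55 B=15 C=58] open={}
Step 7: reserve R4 B 3 -> on_hand[A=55 B=15 C=58] avail[A=55 B=12 C=58] open={R4}
Step 8: reserve R5 A 3 -> on_hand[A=55 B=15 C=58] avail[A=52 B=12 C=58] open={R4,R5}
Step 9: reserve R6 B 9 -> on_hand[A=55 B=15 C=58] avail[A=52 B=3 C=58] open={R4,R5,R6}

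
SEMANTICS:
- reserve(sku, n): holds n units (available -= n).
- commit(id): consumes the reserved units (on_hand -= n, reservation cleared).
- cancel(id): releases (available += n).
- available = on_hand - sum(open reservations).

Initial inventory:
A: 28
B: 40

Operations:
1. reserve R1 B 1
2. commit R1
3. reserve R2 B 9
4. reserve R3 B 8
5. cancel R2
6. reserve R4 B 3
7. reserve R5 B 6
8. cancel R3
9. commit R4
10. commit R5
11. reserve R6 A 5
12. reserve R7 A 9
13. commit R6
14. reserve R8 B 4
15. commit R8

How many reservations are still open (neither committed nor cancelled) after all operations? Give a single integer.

Answer: 1

Derivation:
Step 1: reserve R1 B 1 -> on_hand[A=28 B=40] avail[A=28 B=39] open={R1}
Step 2: commit R1 -> on_hand[A=28 B=39] avail[A=28 B=39] open={}
Step 3: reserve R2 B 9 -> on_hand[A=28 B=39] avail[A=28 B=30] open={R2}
Step 4: reserve R3 B 8 -> on_hand[A=28 B=39] avail[A=28 B=22] open={R2,R3}
Step 5: cancel R2 -> on_hand[A=28 B=39] avail[A=28 B=31] open={R3}
Step 6: reserve R4 B 3 -> on_hand[A=28 B=39] avail[A=28 B=28] open={R3,R4}
Step 7: reserve R5 B 6 -> on_hand[A=28 B=39] avail[A=28 B=22] open={R3,R4,R5}
Step 8: cancel R3 -> on_hand[A=28 B=39] avail[A=28 B=30] open={R4,R5}
Step 9: commit R4 -> on_hand[A=28 B=36] avail[A=28 B=30] open={R5}
Step 10: commit R5 -> on_hand[A=28 B=30] avail[A=28 B=30] open={}
Step 11: reserve R6 A 5 -> on_hand[A=28 B=30] avail[A=23 B=30] open={R6}
Step 12: reserve R7 A 9 -> on_hand[A=28 B=30] avail[A=14 B=30] open={R6,R7}
Step 13: commit R6 -> on_hand[A=23 B=30] avail[A=14 B=30] open={R7}
Step 14: reserve R8 B 4 -> on_hand[A=23 B=30] avail[A=14 B=26] open={R7,R8}
Step 15: commit R8 -> on_hand[A=23 B=26] avail[A=14 B=26] open={R7}
Open reservations: ['R7'] -> 1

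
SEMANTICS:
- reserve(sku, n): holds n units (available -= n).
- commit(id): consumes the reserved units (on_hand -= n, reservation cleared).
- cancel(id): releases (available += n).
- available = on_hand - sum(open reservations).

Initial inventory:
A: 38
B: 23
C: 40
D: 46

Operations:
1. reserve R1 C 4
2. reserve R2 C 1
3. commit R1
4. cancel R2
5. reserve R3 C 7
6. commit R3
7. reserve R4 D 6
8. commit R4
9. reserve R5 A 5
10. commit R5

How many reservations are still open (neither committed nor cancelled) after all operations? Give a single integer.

Answer: 0

Derivation:
Step 1: reserve R1 C 4 -> on_hand[A=38 B=23 C=40 D=46] avail[A=38 B=23 C=36 D=46] open={R1}
Step 2: reserve R2 C 1 -> on_hand[A=38 B=23 C=40 D=46] avail[A=38 B=23 C=35 D=46] open={R1,R2}
Step 3: commit R1 -> on_hand[A=38 B=23 C=36 D=46] avail[A=38 B=23 C=35 D=46] open={R2}
Step 4: cancel R2 -> on_hand[A=38 B=23 C=36 D=46] avail[A=38 B=23 C=36 D=46] open={}
Step 5: reserve R3 C 7 -> on_hand[A=38 B=23 C=36 D=46] avail[A=38 B=23 C=29 D=46] open={R3}
Step 6: commit R3 -> on_hand[A=38 B=23 C=29 D=46] avail[A=38 B=23 C=29 D=46] open={}
Step 7: reserve R4 D 6 -> on_hand[A=38 B=23 C=29 D=46] avail[A=38 B=23 C=29 D=40] open={R4}
Step 8: commit R4 -> on_hand[A=38 B=23 C=29 D=40] avail[A=38 B=23 C=29 D=40] open={}
Step 9: reserve R5 A 5 -> on_hand[A=38 B=23 C=29 D=40] avail[A=33 B=23 C=29 D=40] open={R5}
Step 10: commit R5 -> on_hand[A=33 B=23 C=29 D=40] avail[A=33 B=23 C=29 D=40] open={}
Open reservations: [] -> 0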